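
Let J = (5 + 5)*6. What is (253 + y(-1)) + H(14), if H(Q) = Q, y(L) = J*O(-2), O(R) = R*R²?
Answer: -213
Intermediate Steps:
J = 60 (J = 10*6 = 60)
O(R) = R³
y(L) = -480 (y(L) = 60*(-2)³ = 60*(-8) = -480)
(253 + y(-1)) + H(14) = (253 - 480) + 14 = -227 + 14 = -213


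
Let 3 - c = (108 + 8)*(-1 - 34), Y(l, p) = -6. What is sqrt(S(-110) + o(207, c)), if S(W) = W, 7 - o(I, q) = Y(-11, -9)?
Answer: I*sqrt(97) ≈ 9.8489*I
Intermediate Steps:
c = 4063 (c = 3 - (108 + 8)*(-1 - 34) = 3 - 116*(-35) = 3 - 1*(-4060) = 3 + 4060 = 4063)
o(I, q) = 13 (o(I, q) = 7 - 1*(-6) = 7 + 6 = 13)
sqrt(S(-110) + o(207, c)) = sqrt(-110 + 13) = sqrt(-97) = I*sqrt(97)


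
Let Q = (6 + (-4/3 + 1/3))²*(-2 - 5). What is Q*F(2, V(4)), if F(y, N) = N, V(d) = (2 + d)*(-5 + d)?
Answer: 1050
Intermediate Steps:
V(d) = (-5 + d)*(2 + d)
Q = -175 (Q = (6 + (-4*⅓ + 1*(⅓)))²*(-7) = (6 + (-4/3 + ⅓))²*(-7) = (6 - 1)²*(-7) = 5²*(-7) = 25*(-7) = -175)
Q*F(2, V(4)) = -175*(-10 + 4² - 3*4) = -175*(-10 + 16 - 12) = -175*(-6) = 1050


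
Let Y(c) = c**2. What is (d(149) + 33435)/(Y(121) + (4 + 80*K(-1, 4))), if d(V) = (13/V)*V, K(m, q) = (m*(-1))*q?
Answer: 33448/14965 ≈ 2.2351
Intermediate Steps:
K(m, q) = -m*q (K(m, q) = (-m)*q = -m*q)
d(V) = 13
(d(149) + 33435)/(Y(121) + (4 + 80*K(-1, 4))) = (13 + 33435)/(121**2 + (4 + 80*(-1*(-1)*4))) = 33448/(14641 + (4 + 80*4)) = 33448/(14641 + (4 + 320)) = 33448/(14641 + 324) = 33448/14965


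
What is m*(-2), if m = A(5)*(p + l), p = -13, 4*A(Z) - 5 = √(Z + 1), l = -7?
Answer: 50 + 10*√6 ≈ 74.495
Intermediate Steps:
A(Z) = 5/4 + √(1 + Z)/4 (A(Z) = 5/4 + √(Z + 1)/4 = 5/4 + √(1 + Z)/4)
m = -25 - 5*√6 (m = (5/4 + √(1 + 5)/4)*(-13 - 7) = (5/4 + √6/4)*(-20) = -25 - 5*√6 ≈ -37.247)
m*(-2) = (-25 - 5*√6)*(-2) = 50 + 10*√6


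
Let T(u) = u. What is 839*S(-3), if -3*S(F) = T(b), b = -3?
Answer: 839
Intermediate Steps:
S(F) = 1 (S(F) = -1/3*(-3) = 1)
839*S(-3) = 839*1 = 839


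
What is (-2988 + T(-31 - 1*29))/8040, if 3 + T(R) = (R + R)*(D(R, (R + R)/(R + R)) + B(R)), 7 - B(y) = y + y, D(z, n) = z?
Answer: -3677/2680 ≈ -1.3720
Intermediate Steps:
B(y) = 7 - 2*y (B(y) = 7 - (y + y) = 7 - 2*y)
T(R) = -3 + 2*R*(7 - R) (T(R) = -3 + (R + R)*(R + (7 - 2*R)) = -3 + (2*R)*(7 - R) = -3 + 2*R*(7 - R))
(-2988 + T(-31 - 1*29))/8040 = (-2988 + (-3 - 2*(-31 - 1*29)² + 14*(-31 - 1*29)))/8040 = (-2988 + (-3 - 2*(-31 - 29)² + 14*(-31 - 29)))*(1/8040) = (-2988 + (-3 - 2*(-60)² + 14*(-60)))*(1/8040) = (-2988 + (-3 - 2*3600 - 840))*(1/8040) = (-2988 + (-3 - 7200 - 840))*(1/8040) = (-2988 - 8043)*(1/8040) = -11031*1/8040 = -3677/2680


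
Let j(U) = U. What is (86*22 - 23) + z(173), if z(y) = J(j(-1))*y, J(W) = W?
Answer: 1696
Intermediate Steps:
z(y) = -y
(86*22 - 23) + z(173) = (86*22 - 23) - 1*173 = (1892 - 23) - 173 = 1869 - 173 = 1696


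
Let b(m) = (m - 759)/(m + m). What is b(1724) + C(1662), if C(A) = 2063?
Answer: 7114189/3448 ≈ 2063.3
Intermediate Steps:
b(m) = (-759 + m)/(2*m) (b(m) = (-759 + m)/((2*m)) = (-759 + m)*(1/(2*m)) = (-759 + m)/(2*m))
b(1724) + C(1662) = (1/2)*(-759 + 1724)/1724 + 2063 = (1/2)*(1/1724)*965 + 2063 = 965/3448 + 2063 = 7114189/3448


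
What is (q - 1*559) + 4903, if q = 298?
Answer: 4642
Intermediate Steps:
(q - 1*559) + 4903 = (298 - 1*559) + 4903 = (298 - 559) + 4903 = -261 + 4903 = 4642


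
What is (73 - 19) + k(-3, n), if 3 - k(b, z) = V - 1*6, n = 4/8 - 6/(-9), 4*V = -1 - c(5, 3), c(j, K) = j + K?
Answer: 261/4 ≈ 65.250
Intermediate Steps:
c(j, K) = K + j
V = -9/4 (V = (-1 - (3 + 5))/4 = (-1 - 1*8)/4 = (-1 - 8)/4 = (1/4)*(-9) = -9/4 ≈ -2.2500)
n = 7/6 (n = 4*(1/8) - 6*(-1/9) = 1/2 + 2/3 = 7/6 ≈ 1.1667)
k(b, z) = 45/4 (k(b, z) = 3 - (-9/4 - 1*6) = 3 - (-9/4 - 6) = 3 - 1*(-33/4) = 3 + 33/4 = 45/4)
(73 - 19) + k(-3, n) = (73 - 19) + 45/4 = 54 + 45/4 = 261/4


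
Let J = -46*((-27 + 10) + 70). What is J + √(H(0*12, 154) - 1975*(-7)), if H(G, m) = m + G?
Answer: -2438 + √13979 ≈ -2319.8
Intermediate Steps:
H(G, m) = G + m
J = -2438 (J = -46*(-17 + 70) = -46*53 = -2438)
J + √(H(0*12, 154) - 1975*(-7)) = -2438 + √((0*12 + 154) - 1975*(-7)) = -2438 + √((0 + 154) + 13825) = -2438 + √(154 + 13825) = -2438 + √13979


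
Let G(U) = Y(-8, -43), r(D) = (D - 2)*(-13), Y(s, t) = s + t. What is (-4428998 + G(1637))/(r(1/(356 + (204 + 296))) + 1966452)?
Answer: -3791265944/1683305155 ≈ -2.2523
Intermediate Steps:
r(D) = 26 - 13*D (r(D) = (-2 + D)*(-13) = 26 - 13*D)
G(U) = -51 (G(U) = -8 - 43 = -51)
(-4428998 + G(1637))/(r(1/(356 + (204 + 296))) + 1966452) = (-4428998 - 51)/((26 - 13/(356 + (204 + 296))) + 1966452) = -4429049/((26 - 13/(356 + 500)) + 1966452) = -4429049/((26 - 13/856) + 1966452) = -4429049/(22243/856 + 1966452) = -4429049/1683305155/856 = -4429049*856/1683305155 = -3791265944/1683305155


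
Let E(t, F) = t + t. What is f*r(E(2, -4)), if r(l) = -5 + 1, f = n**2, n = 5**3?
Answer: -62500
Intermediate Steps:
n = 125
f = 15625 (f = 125**2 = 15625)
E(t, F) = 2*t
r(l) = -4
f*r(E(2, -4)) = 15625*(-4) = -62500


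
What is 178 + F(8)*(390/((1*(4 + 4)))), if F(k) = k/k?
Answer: 907/4 ≈ 226.75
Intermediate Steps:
F(k) = 1
178 + F(8)*(390/((1*(4 + 4)))) = 178 + 1*(390/((1*(4 + 4)))) = 178 + 1*(390/((1*8))) = 178 + 1*(390/8) = 178 + 1*(390*(⅛)) = 178 + 1*(195/4) = 178 + 195/4 = 907/4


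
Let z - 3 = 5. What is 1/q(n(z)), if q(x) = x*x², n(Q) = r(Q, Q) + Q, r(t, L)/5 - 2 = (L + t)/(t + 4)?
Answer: 27/405224 ≈ 6.6630e-5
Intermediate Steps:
r(t, L) = 10 + 5*(L + t)/(4 + t) (r(t, L) = 10 + 5*((L + t)/(t + 4)) = 10 + 5*((L + t)/(4 + t)) = 10 + 5*(L + t)/(4 + t))
z = 8 (z = 3 + 5 = 8)
n(Q) = Q + 5*(8 + 4*Q)/(4 + Q) (n(Q) = 5*(8 + Q + 3*Q)/(4 + Q) + Q = 5*(8 + 4*Q)/(4 + Q) + Q = Q + 5*(8 + 4*Q)/(4 + Q))
q(x) = x³
1/q(n(z)) = 1/(((40 + 8² + 24*8)/(4 + 8))³) = 1/(((40 + 64 + 192)/12)³) = 1/(((1/12)*296)³) = 1/((74/3)³) = 1/(405224/27) = 27/405224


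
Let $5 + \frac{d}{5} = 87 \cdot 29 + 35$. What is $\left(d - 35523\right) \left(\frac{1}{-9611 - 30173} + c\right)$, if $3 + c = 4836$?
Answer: $- \frac{2187909411909}{19892} \approx -1.0999 \cdot 10^{8}$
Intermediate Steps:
$c = 4833$ ($c = -3 + 4836 = 4833$)
$d = 12765$ ($d = -25 + 5 \left(87 \cdot 29 + 35\right) = -25 + 5 \left(2523 + 35\right) = -25 + 5 \cdot 2558 = -25 + 12790 = 12765$)
$\left(d - 35523\right) \left(\frac{1}{-9611 - 30173} + c\right) = \left(12765 - 35523\right) \left(\frac{1}{-9611 - 30173} + 4833\right) = - 22758 \left(\frac{1}{-39784} + 4833\right) = - 22758 \left(- \frac{1}{39784} + 4833\right) = \left(-22758\right) \frac{192276071}{39784} = - \frac{2187909411909}{19892}$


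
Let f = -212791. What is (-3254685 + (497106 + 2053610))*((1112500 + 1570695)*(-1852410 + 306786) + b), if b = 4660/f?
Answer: 621244961054830970033260/212791 ≈ 2.9195e+18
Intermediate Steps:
b = -4660/212791 (b = 4660/(-212791) = 4660*(-1/212791) = -4660/212791 ≈ -0.021899)
(-3254685 + (497106 + 2053610))*((1112500 + 1570695)*(-1852410 + 306786) + b) = (-3254685 + (497106 + 2053610))*((1112500 + 1570695)*(-1852410 + 306786) - 4660/212791) = (-3254685 + 2550716)*(2683195*(-1545624) - 4660/212791) = -703969*(-4147210588680 - 4660/212791) = -703969*(-882489088375810540/212791) = 621244961054830970033260/212791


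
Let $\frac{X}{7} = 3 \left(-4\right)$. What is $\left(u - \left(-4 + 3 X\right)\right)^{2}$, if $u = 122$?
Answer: $142884$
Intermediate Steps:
$X = -84$ ($X = 7 \cdot 3 \left(-4\right) = 7 \left(-12\right) = -84$)
$\left(u - \left(-4 + 3 X\right)\right)^{2} = \left(122 + \left(4 - -252\right)\right)^{2} = \left(122 + \left(4 + 252\right)\right)^{2} = \left(122 + 256\right)^{2} = 378^{2} = 142884$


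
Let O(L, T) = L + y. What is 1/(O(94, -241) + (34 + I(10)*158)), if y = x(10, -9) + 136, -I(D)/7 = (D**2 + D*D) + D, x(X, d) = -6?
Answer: -1/232002 ≈ -4.3103e-6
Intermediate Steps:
I(D) = -14*D**2 - 7*D (I(D) = -7*((D**2 + D*D) + D) = -7*((D**2 + D**2) + D) = -7*(2*D**2 + D) = -7*(D + 2*D**2) = -14*D**2 - 7*D)
y = 130 (y = -6 + 136 = 130)
O(L, T) = 130 + L (O(L, T) = L + 130 = 130 + L)
1/(O(94, -241) + (34 + I(10)*158)) = 1/((130 + 94) + (34 - 7*10*(1 + 2*10)*158)) = 1/(224 + (34 - 7*10*(1 + 20)*158)) = 1/(224 + (34 - 7*10*21*158)) = 1/(224 + (34 - 1470*158)) = 1/(224 + (34 - 232260)) = 1/(224 - 232226) = 1/(-232002) = -1/232002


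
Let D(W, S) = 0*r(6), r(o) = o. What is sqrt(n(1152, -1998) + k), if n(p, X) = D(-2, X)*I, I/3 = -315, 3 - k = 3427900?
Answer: I*sqrt(3427897) ≈ 1851.5*I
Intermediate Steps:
D(W, S) = 0 (D(W, S) = 0*6 = 0)
k = -3427897 (k = 3 - 1*3427900 = 3 - 3427900 = -3427897)
I = -945 (I = 3*(-315) = -945)
n(p, X) = 0 (n(p, X) = 0*(-945) = 0)
sqrt(n(1152, -1998) + k) = sqrt(0 - 3427897) = sqrt(-3427897) = I*sqrt(3427897)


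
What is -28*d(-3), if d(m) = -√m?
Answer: 28*I*√3 ≈ 48.497*I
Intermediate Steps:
-28*d(-3) = -(-28)*√(-3) = -(-28)*I*√3 = 28*I*√3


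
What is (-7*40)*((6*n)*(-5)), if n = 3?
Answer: 25200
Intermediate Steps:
(-7*40)*((6*n)*(-5)) = (-7*40)*((6*3)*(-5)) = -5040*(-5) = -280*(-90) = 25200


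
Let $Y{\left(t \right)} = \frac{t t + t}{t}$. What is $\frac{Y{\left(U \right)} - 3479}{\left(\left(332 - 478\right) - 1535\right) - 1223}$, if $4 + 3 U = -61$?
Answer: $\frac{10499}{8712} \approx 1.2051$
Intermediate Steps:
$U = - \frac{65}{3}$ ($U = - \frac{4}{3} + \frac{1}{3} \left(-61\right) = - \frac{4}{3} - \frac{61}{3} = - \frac{65}{3} \approx -21.667$)
$Y{\left(t \right)} = \frac{t + t^{2}}{t}$ ($Y{\left(t \right)} = \frac{t^{2} + t}{t} = \frac{t + t^{2}}{t}$)
$\frac{Y{\left(U \right)} - 3479}{\left(\left(332 - 478\right) - 1535\right) - 1223} = \frac{\left(1 - \frac{65}{3}\right) - 3479}{\left(\left(332 - 478\right) - 1535\right) - 1223} = \frac{- \frac{62}{3} - 3479}{\left(-146 - 1535\right) - 1223} = - \frac{10499}{3 \left(-1681 - 1223\right)} = - \frac{10499}{3 \left(-2904\right)} = \left(- \frac{10499}{3}\right) \left(- \frac{1}{2904}\right) = \frac{10499}{8712}$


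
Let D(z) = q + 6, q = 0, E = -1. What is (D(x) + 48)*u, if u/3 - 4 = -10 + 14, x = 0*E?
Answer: 1296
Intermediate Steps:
x = 0 (x = 0*(-1) = 0)
D(z) = 6 (D(z) = 0 + 6 = 6)
u = 24 (u = 12 + 3*(-10 + 14) = 12 + 3*4 = 12 + 12 = 24)
(D(x) + 48)*u = (6 + 48)*24 = 54*24 = 1296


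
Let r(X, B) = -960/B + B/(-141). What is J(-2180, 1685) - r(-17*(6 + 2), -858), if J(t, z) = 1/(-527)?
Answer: -25523007/3541967 ≈ -7.2059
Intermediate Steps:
J(t, z) = -1/527
r(X, B) = -960/B - B/141 (r(X, B) = -960/B + B*(-1/141) = -960/B - B/141)
J(-2180, 1685) - r(-17*(6 + 2), -858) = -1/527 - (-960/(-858) - 1/141*(-858)) = -1/527 - (-960*(-1/858) + 286/47) = -1/527 - (160/143 + 286/47) = -1/527 - 1*48418/6721 = -1/527 - 48418/6721 = -25523007/3541967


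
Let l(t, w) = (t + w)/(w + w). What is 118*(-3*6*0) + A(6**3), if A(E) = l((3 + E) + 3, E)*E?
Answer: 219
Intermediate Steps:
l(t, w) = (t + w)/(2*w) (l(t, w) = (t + w)/((2*w)) = (t + w)*(1/(2*w)) = (t + w)/(2*w))
A(E) = 3 + E (A(E) = ((((3 + E) + 3) + E)/(2*E))*E = (((6 + E) + E)/(2*E))*E = ((6 + 2*E)/(2*E))*E = 3 + E)
118*(-3*6*0) + A(6**3) = 118*(-3*6*0) + (3 + 6**3) = 118*(-18*0) + (3 + 216) = 118*0 + 219 = 0 + 219 = 219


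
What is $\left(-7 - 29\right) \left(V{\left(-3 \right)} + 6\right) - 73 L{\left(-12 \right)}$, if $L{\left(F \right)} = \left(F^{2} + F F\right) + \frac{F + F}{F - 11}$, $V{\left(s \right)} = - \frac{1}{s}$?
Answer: $- \frac{490548}{23} \approx -21328.0$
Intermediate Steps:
$L{\left(F \right)} = 2 F^{2} + \frac{2 F}{-11 + F}$ ($L{\left(F \right)} = \left(F^{2} + F^{2}\right) + \frac{2 F}{-11 + F} = 2 F^{2} + \frac{2 F}{-11 + F}$)
$\left(-7 - 29\right) \left(V{\left(-3 \right)} + 6\right) - 73 L{\left(-12 \right)} = \left(-7 - 29\right) \left(- \frac{1}{-3} + 6\right) - 73 \cdot 2 \left(-12\right) \frac{1}{-11 - 12} \left(1 + \left(-12\right)^{2} - -132\right) = - 36 \left(\left(-1\right) \left(- \frac{1}{3}\right) + 6\right) - 73 \cdot 2 \left(-12\right) \frac{1}{-23} \left(1 + 144 + 132\right) = - 36 \left(\frac{1}{3} + 6\right) - 73 \cdot 2 \left(-12\right) \left(- \frac{1}{23}\right) 277 = \left(-36\right) \frac{19}{3} - \frac{485304}{23} = -228 - \frac{485304}{23} = - \frac{490548}{23}$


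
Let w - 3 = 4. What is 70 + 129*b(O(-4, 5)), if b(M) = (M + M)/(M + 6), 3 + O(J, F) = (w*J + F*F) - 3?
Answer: 844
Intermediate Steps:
w = 7 (w = 3 + 4 = 7)
O(J, F) = -6 + F² + 7*J (O(J, F) = -3 + ((7*J + F*F) - 3) = -3 + ((7*J + F²) - 3) = -3 + ((F² + 7*J) - 3) = -3 + (-3 + F² + 7*J) = -6 + F² + 7*J)
b(M) = 2*M/(6 + M) (b(M) = (2*M)/(6 + M) = 2*M/(6 + M))
70 + 129*b(O(-4, 5)) = 70 + 129*(2*(-6 + 5² + 7*(-4))/(6 + (-6 + 5² + 7*(-4)))) = 70 + 129*(2*(-6 + 25 - 28)/(6 + (-6 + 25 - 28))) = 70 + 129*(2*(-9)/(6 - 9)) = 70 + 129*(2*(-9)/(-3)) = 70 + 129*(2*(-9)*(-⅓)) = 70 + 129*6 = 70 + 774 = 844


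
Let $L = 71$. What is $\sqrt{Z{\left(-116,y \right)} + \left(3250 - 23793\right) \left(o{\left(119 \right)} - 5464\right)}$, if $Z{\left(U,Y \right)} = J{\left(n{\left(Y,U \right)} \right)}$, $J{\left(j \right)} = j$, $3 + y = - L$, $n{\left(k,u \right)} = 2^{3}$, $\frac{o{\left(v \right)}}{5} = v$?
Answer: $5 \sqrt{4000955} \approx 10001.0$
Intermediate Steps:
$o{\left(v \right)} = 5 v$
$n{\left(k,u \right)} = 8$
$y = -74$ ($y = -3 - 71 = -74$)
$Z{\left(U,Y \right)} = 8$
$\sqrt{Z{\left(-116,y \right)} + \left(3250 - 23793\right) \left(o{\left(119 \right)} - 5464\right)} = \sqrt{8 + \left(3250 - 23793\right) \left(5 \cdot 119 - 5464\right)} = \sqrt{8 - 20543 \left(595 - 5464\right)} = \sqrt{8 - -100023867} = \sqrt{8 + 100023867} = \sqrt{100023875} = 5 \sqrt{4000955}$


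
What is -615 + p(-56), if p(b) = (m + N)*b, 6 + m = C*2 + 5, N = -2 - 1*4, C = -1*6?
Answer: 449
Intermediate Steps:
C = -6
N = -6 (N = -2 - 4 = -6)
m = -13 (m = -6 + (-6*2 + 5) = -6 + (-12 + 5) = -6 - 7 = -13)
p(b) = -19*b (p(b) = (-13 - 6)*b = -19*b)
-615 + p(-56) = -615 - 19*(-56) = -615 + 1064 = 449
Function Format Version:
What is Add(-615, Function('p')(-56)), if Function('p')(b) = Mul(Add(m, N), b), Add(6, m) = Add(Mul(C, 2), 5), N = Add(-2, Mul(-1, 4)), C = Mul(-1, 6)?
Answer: 449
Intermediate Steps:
C = -6
N = -6 (N = Add(-2, -4) = -6)
m = -13 (m = Add(-6, Add(Mul(-6, 2), 5)) = Add(-6, Add(-12, 5)) = Add(-6, -7) = -13)
Function('p')(b) = Mul(-19, b) (Function('p')(b) = Mul(Add(-13, -6), b) = Mul(-19, b))
Add(-615, Function('p')(-56)) = Add(-615, Mul(-19, -56)) = Add(-615, 1064) = 449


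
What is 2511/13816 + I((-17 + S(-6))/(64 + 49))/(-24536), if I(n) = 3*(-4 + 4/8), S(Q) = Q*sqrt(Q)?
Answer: 15438741/84747344 ≈ 0.18217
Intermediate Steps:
S(Q) = Q**(3/2)
I(n) = -21/2 (I(n) = 3*(-4 + 4*(1/8)) = 3*(-4 + 1/2) = 3*(-7/2) = -21/2)
2511/13816 + I((-17 + S(-6))/(64 + 49))/(-24536) = 2511/13816 - 21/2/(-24536) = 2511*(1/13816) - 21/2*(-1/24536) = 2511/13816 + 21/49072 = 15438741/84747344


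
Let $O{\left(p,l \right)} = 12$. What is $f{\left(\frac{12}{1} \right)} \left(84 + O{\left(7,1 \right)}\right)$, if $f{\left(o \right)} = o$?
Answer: $1152$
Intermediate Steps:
$f{\left(\frac{12}{1} \right)} \left(84 + O{\left(7,1 \right)}\right) = \frac{12}{1} \left(84 + 12\right) = 12 \cdot 1 \cdot 96 = 12 \cdot 96 = 1152$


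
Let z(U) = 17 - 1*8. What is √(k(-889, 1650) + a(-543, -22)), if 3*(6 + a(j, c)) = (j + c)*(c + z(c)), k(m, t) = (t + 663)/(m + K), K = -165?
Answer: √24397103478/3162 ≈ 49.398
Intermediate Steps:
z(U) = 9 (z(U) = 17 - 8 = 9)
k(m, t) = (663 + t)/(-165 + m) (k(m, t) = (t + 663)/(m - 165) = (663 + t)/(-165 + m))
a(j, c) = -6 + (9 + c)*(c + j)/3 (a(j, c) = -6 + ((j + c)*(c + 9))/3 = -6 + ((c + j)*(9 + c))/3 = -6 + ((9 + c)*(c + j))/3 = -6 + (9 + c)*(c + j)/3)
√(k(-889, 1650) + a(-543, -22)) = √((663 + 1650)/(-165 - 889) + (-6 + 3*(-22) + 3*(-543) + (⅓)*(-22)² + (⅓)*(-22)*(-543))) = √(2313/(-1054) + (-6 - 66 - 1629 + (⅓)*484 + 3982)) = √(-1/1054*2313 + (-6 - 66 - 1629 + 484/3 + 3982)) = √(-2313/1054 + 7327/3) = √(7715719/3162) = √24397103478/3162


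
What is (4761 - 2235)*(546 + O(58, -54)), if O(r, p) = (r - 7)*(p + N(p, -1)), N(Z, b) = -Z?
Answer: 1379196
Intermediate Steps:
O(r, p) = 0 (O(r, p) = (r - 7)*(p - p) = (-7 + r)*0 = 0)
(4761 - 2235)*(546 + O(58, -54)) = (4761 - 2235)*(546 + 0) = 2526*546 = 1379196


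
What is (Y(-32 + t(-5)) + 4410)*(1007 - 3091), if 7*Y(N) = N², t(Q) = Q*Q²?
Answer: -115701596/7 ≈ -1.6529e+7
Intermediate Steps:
t(Q) = Q³
Y(N) = N²/7
(Y(-32 + t(-5)) + 4410)*(1007 - 3091) = ((-32 + (-5)³)²/7 + 4410)*(1007 - 3091) = ((-32 - 125)²/7 + 4410)*(-2084) = ((⅐)*(-157)² + 4410)*(-2084) = ((⅐)*24649 + 4410)*(-2084) = (24649/7 + 4410)*(-2084) = (55519/7)*(-2084) = -115701596/7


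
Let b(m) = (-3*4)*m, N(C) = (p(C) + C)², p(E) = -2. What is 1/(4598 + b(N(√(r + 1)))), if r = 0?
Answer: 1/4586 ≈ 0.00021805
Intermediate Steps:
N(C) = (-2 + C)²
b(m) = -12*m
1/(4598 + b(N(√(r + 1)))) = 1/(4598 - 12*(-2 + √(0 + 1))²) = 1/(4598 - 12*(-2 + √1)²) = 1/(4598 - 12*(-2 + 1)²) = 1/(4598 - 12*(-1)²) = 1/(4598 - 12*1) = 1/(4598 - 12) = 1/4586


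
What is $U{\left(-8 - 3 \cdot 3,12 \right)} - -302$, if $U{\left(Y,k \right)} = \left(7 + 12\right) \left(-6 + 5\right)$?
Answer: $283$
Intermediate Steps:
$U{\left(Y,k \right)} = -19$ ($U{\left(Y,k \right)} = 19 \left(-1\right) = -19$)
$U{\left(-8 - 3 \cdot 3,12 \right)} - -302 = -19 - -302 = -19 + 302 = 283$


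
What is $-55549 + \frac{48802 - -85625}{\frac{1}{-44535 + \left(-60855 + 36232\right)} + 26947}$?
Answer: $- \frac{103511854415659}{1863600625} \approx -55544.0$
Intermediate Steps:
$-55549 + \frac{48802 - -85625}{\frac{1}{-44535 + \left(-60855 + 36232\right)} + 26947} = -55549 + \frac{48802 + 85625}{\frac{1}{-44535 - 24623} + 26947} = -55549 + \frac{134427}{\frac{1}{-69158} + 26947} = -55549 + \frac{134427}{- \frac{1}{69158} + 26947} = -55549 + \frac{134427}{\frac{1863600625}{69158}} = -55549 + 134427 \cdot \frac{69158}{1863600625} = -55549 + \frac{9296702466}{1863600625} = - \frac{103511854415659}{1863600625}$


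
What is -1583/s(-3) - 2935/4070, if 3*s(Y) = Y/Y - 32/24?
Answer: 11596471/814 ≈ 14246.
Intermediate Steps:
s(Y) = -⅑ (s(Y) = (Y/Y - 32/24)/3 = (1 - 32*1/24)/3 = (1 - 4/3)/3 = (⅓)*(-⅓) = -⅑)
-1583/s(-3) - 2935/4070 = -1583/(-⅑) - 2935/4070 = -1583*(-9) - 2935*1/4070 = 14247 - 587/814 = 11596471/814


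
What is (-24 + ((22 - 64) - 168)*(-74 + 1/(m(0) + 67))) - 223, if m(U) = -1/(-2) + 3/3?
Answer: 2094721/137 ≈ 15290.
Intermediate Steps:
m(U) = 3/2 (m(U) = -1*(-1/2) + 3*(1/3) = 1/2 + 1 = 3/2)
(-24 + ((22 - 64) - 168)*(-74 + 1/(m(0) + 67))) - 223 = (-24 + ((22 - 64) - 168)*(-74 + 1/(3/2 + 67))) - 223 = (-24 + (-42 - 168)*(-74 + 1/(137/2))) - 223 = (-24 - 210*(-74 + 2/137)) - 223 = (-24 - 210*(-10136/137)) - 223 = (-24 + 2128560/137) - 223 = 2125272/137 - 223 = 2094721/137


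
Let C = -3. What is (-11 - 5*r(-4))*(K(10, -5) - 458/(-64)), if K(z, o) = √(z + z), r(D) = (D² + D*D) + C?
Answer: -8931/8 - 312*√5 ≈ -1814.0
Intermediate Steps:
r(D) = -3 + 2*D² (r(D) = (D² + D*D) - 3 = (D² + D²) - 3 = 2*D² - 3 = -3 + 2*D²)
K(z, o) = √2*√z (K(z, o) = √(2*z) = √2*√z)
(-11 - 5*r(-4))*(K(10, -5) - 458/(-64)) = (-11 - 5*(-3 + 2*(-4)²))*(√2*√10 - 458/(-64)) = (-11 - 5*(-3 + 2*16))*(2*√5 - 458*(-1/64)) = (-11 - 5*(-3 + 32))*(2*√5 + 229/32) = (-11 - 5*29)*(229/32 + 2*√5) = (-11 - 145)*(229/32 + 2*√5) = -156*(229/32 + 2*√5) = -8931/8 - 312*√5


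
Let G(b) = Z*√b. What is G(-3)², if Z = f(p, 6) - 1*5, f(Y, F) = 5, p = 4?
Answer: 0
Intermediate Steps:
Z = 0 (Z = 5 - 1*5 = 5 - 5 = 0)
G(b) = 0 (G(b) = 0*√b = 0)
G(-3)² = 0² = 0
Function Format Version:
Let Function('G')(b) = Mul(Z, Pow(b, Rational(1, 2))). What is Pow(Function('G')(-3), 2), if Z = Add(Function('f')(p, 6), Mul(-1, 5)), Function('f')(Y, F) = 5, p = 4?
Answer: 0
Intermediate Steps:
Z = 0 (Z = Add(5, Mul(-1, 5)) = Add(5, -5) = 0)
Function('G')(b) = 0 (Function('G')(b) = Mul(0, Pow(b, Rational(1, 2))) = 0)
Pow(Function('G')(-3), 2) = Pow(0, 2) = 0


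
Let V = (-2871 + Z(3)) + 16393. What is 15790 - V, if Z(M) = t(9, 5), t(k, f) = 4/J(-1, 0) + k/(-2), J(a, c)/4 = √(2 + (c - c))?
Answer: 4545/2 - √2/2 ≈ 2271.8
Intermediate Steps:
J(a, c) = 4*√2 (J(a, c) = 4*√(2 + (c - c)) = 4*√(2 + 0) = 4*√2)
t(k, f) = √2/2 - k/2 (t(k, f) = 4/((4*√2)) + k/(-2) = 4*(√2/8) + k*(-½) = √2/2 - k/2)
Z(M) = -9/2 + √2/2 (Z(M) = √2/2 - ½*9 = √2/2 - 9/2 = -9/2 + √2/2)
V = 27035/2 + √2/2 (V = (-2871 + (-9/2 + √2/2)) + 16393 = (-5751/2 + √2/2) + 16393 = 27035/2 + √2/2 ≈ 13518.)
15790 - V = 15790 - (27035/2 + √2/2) = 15790 + (-27035/2 - √2/2) = 4545/2 - √2/2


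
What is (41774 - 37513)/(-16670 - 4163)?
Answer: -4261/20833 ≈ -0.20453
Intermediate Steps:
(41774 - 37513)/(-16670 - 4163) = 4261/(-20833) = 4261*(-1/20833) = -4261/20833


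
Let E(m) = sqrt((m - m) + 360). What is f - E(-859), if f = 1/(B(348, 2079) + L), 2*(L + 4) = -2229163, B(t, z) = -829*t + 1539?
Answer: -2/2803077 - 6*sqrt(10) ≈ -18.974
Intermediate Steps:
B(t, z) = 1539 - 829*t
L = -2229171/2 (L = -4 + (1/2)*(-2229163) = -4 - 2229163/2 = -2229171/2 ≈ -1.1146e+6)
E(m) = 6*sqrt(10) (E(m) = sqrt(0 + 360) = sqrt(360) = 6*sqrt(10))
f = -2/2803077 (f = 1/((1539 - 829*348) - 2229171/2) = 1/((1539 - 288492) - 2229171/2) = 1/(-286953 - 2229171/2) = 1/(-2803077/2) = -2/2803077 ≈ -7.1350e-7)
f - E(-859) = -2/2803077 - 6*sqrt(10)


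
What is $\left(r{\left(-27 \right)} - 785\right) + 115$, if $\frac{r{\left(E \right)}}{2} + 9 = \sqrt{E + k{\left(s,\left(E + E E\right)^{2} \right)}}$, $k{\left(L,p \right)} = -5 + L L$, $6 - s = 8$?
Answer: $-688 + 4 i \sqrt{7} \approx -688.0 + 10.583 i$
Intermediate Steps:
$s = -2$ ($s = 6 - 8 = -2$)
$k{\left(L,p \right)} = -5 + L^{2}$
$r{\left(E \right)} = -18 + 2 \sqrt{-1 + E}$ ($r{\left(E \right)} = -18 + 2 \sqrt{E - \left(5 - \left(-2\right)^{2}\right)} = -18 + 2 \sqrt{E + \left(-5 + 4\right)} = -18 + 2 \sqrt{E - 1} = -18 + 2 \sqrt{-1 + E}$)
$\left(r{\left(-27 \right)} - 785\right) + 115 = \left(\left(-18 + 2 \sqrt{-1 - 27}\right) - 785\right) + 115 = \left(\left(-18 + 2 \sqrt{-28}\right) - 785\right) + 115 = \left(\left(-18 + 2 \cdot 2 i \sqrt{7}\right) - 785\right) + 115 = \left(\left(-18 + 4 i \sqrt{7}\right) - 785\right) + 115 = \left(-803 + 4 i \sqrt{7}\right) + 115 = -688 + 4 i \sqrt{7}$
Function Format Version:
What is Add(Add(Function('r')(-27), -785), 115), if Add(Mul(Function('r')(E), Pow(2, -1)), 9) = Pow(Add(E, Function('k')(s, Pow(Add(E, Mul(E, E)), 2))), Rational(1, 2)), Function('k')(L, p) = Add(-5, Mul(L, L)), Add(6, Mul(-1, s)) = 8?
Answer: Add(-688, Mul(4, I, Pow(7, Rational(1, 2)))) ≈ Add(-688.00, Mul(10.583, I))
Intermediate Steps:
s = -2 (s = Add(6, Mul(-1, 8)) = Add(6, -8) = -2)
Function('k')(L, p) = Add(-5, Pow(L, 2))
Function('r')(E) = Add(-18, Mul(2, Pow(Add(-1, E), Rational(1, 2)))) (Function('r')(E) = Add(-18, Mul(2, Pow(Add(E, Add(-5, Pow(-2, 2))), Rational(1, 2)))) = Add(-18, Mul(2, Pow(Add(E, Add(-5, 4)), Rational(1, 2)))) = Add(-18, Mul(2, Pow(Add(E, -1), Rational(1, 2)))) = Add(-18, Mul(2, Pow(Add(-1, E), Rational(1, 2)))))
Add(Add(Function('r')(-27), -785), 115) = Add(Add(Add(-18, Mul(2, Pow(Add(-1, -27), Rational(1, 2)))), -785), 115) = Add(Add(Add(-18, Mul(2, Pow(-28, Rational(1, 2)))), -785), 115) = Add(Add(Add(-18, Mul(2, Mul(2, I, Pow(7, Rational(1, 2))))), -785), 115) = Add(Add(Add(-18, Mul(4, I, Pow(7, Rational(1, 2)))), -785), 115) = Add(Add(-803, Mul(4, I, Pow(7, Rational(1, 2)))), 115) = Add(-688, Mul(4, I, Pow(7, Rational(1, 2))))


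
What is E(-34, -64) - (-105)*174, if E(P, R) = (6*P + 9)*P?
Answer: 24900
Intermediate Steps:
E(P, R) = P*(9 + 6*P) (E(P, R) = (9 + 6*P)*P = P*(9 + 6*P))
E(-34, -64) - (-105)*174 = 3*(-34)*(3 + 2*(-34)) - (-105)*174 = 3*(-34)*(3 - 68) - 1*(-18270) = 3*(-34)*(-65) + 18270 = 6630 + 18270 = 24900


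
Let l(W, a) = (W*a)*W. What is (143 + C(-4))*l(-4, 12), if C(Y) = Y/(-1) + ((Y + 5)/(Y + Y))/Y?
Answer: 28230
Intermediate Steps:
C(Y) = -Y + (5 + Y)/(2*Y²) (C(Y) = Y*(-1) + ((5 + Y)/((2*Y)))/Y = -Y + ((5 + Y)*(1/(2*Y)))/Y = -Y + ((5 + Y)/(2*Y))/Y = -Y + (5 + Y)/(2*Y²))
l(W, a) = a*W²
(143 + C(-4))*l(-4, 12) = (143 + (½)*(5 - 4 - 2*(-4)³)/(-4)²)*(12*(-4)²) = (143 + (½)*(1/16)*(5 - 4 - 2*(-64)))*(12*16) = (143 + (½)*(1/16)*(5 - 4 + 128))*192 = (143 + (½)*(1/16)*129)*192 = (143 + 129/32)*192 = (4705/32)*192 = 28230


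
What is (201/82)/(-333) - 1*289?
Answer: -2630545/9102 ≈ -289.01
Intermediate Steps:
(201/82)/(-333) - 1*289 = (201*(1/82))*(-1/333) - 289 = (201/82)*(-1/333) - 289 = -67/9102 - 289 = -2630545/9102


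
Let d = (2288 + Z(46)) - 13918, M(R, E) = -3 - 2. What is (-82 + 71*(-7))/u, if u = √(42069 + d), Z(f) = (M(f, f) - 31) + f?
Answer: -579*√30449/30449 ≈ -3.3181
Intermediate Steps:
M(R, E) = -5
Z(f) = -36 + f (Z(f) = (-5 - 31) + f = -36 + f)
d = -11620 (d = (2288 + (-36 + 46)) - 13918 = (2288 + 10) - 13918 = 2298 - 13918 = -11620)
u = √30449 (u = √(42069 - 11620) = √30449 ≈ 174.50)
(-82 + 71*(-7))/u = (-82 + 71*(-7))/(√30449) = (-82 - 497)*(√30449/30449) = -579*√30449/30449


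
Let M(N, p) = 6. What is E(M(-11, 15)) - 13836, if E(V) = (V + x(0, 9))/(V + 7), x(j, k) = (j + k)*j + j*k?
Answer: -179862/13 ≈ -13836.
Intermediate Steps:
x(j, k) = j*k + j*(j + k) (x(j, k) = j*(j + k) + j*k = j*k + j*(j + k))
E(V) = V/(7 + V) (E(V) = (V + 0*(0 + 2*9))/(V + 7) = (V + 0*(0 + 18))/(7 + V) = (V + 0*18)/(7 + V) = (V + 0)/(7 + V) = V/(7 + V))
E(M(-11, 15)) - 13836 = 6/(7 + 6) - 13836 = 6/13 - 13836 = -179862/13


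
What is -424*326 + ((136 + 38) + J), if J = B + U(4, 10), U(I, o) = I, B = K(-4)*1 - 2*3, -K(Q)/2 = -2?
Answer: -138048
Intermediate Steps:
K(Q) = 4 (K(Q) = -2*(-2) = 4)
B = -2 (B = 4*1 - 2*3 = 4 - 6 = -2)
J = 2 (J = -2 + 4 = 2)
-424*326 + ((136 + 38) + J) = -424*326 + ((136 + 38) + 2) = -138224 + (174 + 2) = -138224 + 176 = -138048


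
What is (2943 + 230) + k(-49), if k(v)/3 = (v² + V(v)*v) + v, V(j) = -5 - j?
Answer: 3761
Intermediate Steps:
k(v) = 3*v + 3*v² + 3*v*(-5 - v) (k(v) = 3*((v² + (-5 - v)*v) + v) = 3*((v² + v*(-5 - v)) + v) = 3*(v + v² + v*(-5 - v)) = 3*v + 3*v² + 3*v*(-5 - v))
(2943 + 230) + k(-49) = (2943 + 230) - 12*(-49) = 3173 + 588 = 3761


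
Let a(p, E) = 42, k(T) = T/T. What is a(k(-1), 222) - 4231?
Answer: -4189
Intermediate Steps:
k(T) = 1
a(k(-1), 222) - 4231 = 42 - 4231 = -4189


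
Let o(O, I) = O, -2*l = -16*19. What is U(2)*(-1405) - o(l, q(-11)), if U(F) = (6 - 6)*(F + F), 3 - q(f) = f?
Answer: -152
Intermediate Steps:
q(f) = 3 - f
l = 152 (l = -(-8)*19 = -½*(-304) = 152)
U(F) = 0 (U(F) = 0*(2*F) = 0)
U(2)*(-1405) - o(l, q(-11)) = 0*(-1405) - 1*152 = 0 - 152 = -152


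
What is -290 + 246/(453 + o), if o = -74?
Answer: -109664/379 ≈ -289.35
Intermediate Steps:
-290 + 246/(453 + o) = -290 + 246/(453 - 74) = -290 + 246/379 = -109664/379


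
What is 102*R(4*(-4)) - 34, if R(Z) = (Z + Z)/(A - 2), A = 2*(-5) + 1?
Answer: 2890/11 ≈ 262.73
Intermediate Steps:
A = -9 (A = -10 + 1 = -9)
R(Z) = -2*Z/11 (R(Z) = (Z + Z)/(-9 - 2) = (2*Z)/(-11) = (2*Z)*(-1/11) = -2*Z/11)
102*R(4*(-4)) - 34 = 102*(-8*(-4)/11) - 34 = 102*(-2/11*(-16)) - 34 = 102*(32/11) - 34 = 3264/11 - 34 = 2890/11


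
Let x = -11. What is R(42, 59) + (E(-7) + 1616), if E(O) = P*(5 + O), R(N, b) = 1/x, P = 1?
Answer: 17753/11 ≈ 1613.9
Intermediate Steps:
R(N, b) = -1/11 (R(N, b) = 1/(-11) = -1/11)
E(O) = 5 + O (E(O) = 1*(5 + O) = 5 + O)
R(42, 59) + (E(-7) + 1616) = -1/11 + ((5 - 7) + 1616) = -1/11 + (-2 + 1616) = -1/11 + 1614 = 17753/11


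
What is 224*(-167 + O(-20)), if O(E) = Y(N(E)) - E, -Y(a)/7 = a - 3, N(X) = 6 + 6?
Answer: -47040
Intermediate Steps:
N(X) = 12
Y(a) = 21 - 7*a (Y(a) = -7*(a - 3) = -7*(-3 + a) = 21 - 7*a)
O(E) = -63 - E (O(E) = (21 - 7*12) - E = (21 - 84) - E = -63 - E)
224*(-167 + O(-20)) = 224*(-167 + (-63 - 1*(-20))) = 224*(-167 + (-63 + 20)) = 224*(-167 - 43) = 224*(-210) = -47040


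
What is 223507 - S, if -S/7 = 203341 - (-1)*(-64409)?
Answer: 1196031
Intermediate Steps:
S = -972524 (S = -7*(203341 - (-1)*(-64409)) = -7*(203341 - 1*64409) = -7*(203341 - 64409) = -7*138932 = -972524)
223507 - S = 223507 - 1*(-972524) = 223507 + 972524 = 1196031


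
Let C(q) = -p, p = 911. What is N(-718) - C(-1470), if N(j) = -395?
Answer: 516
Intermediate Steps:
C(q) = -911 (C(q) = -1*911 = -911)
N(-718) - C(-1470) = -395 - 1*(-911) = -395 + 911 = 516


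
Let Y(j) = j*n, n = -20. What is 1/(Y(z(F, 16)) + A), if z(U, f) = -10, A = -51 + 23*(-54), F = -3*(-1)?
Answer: -1/1093 ≈ -0.00091491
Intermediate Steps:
F = 3
A = -1293 (A = -51 - 1242 = -1293)
Y(j) = -20*j (Y(j) = j*(-20) = -20*j)
1/(Y(z(F, 16)) + A) = 1/(-20*(-10) - 1293) = 1/(200 - 1293) = 1/(-1093) = -1/1093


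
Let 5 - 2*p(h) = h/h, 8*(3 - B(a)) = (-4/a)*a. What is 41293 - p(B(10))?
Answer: 41291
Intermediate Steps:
B(a) = 7/2 (B(a) = 3 - (-4/a)*a/8 = 3 - 1/8*(-4) = 3 + 1/2 = 7/2)
p(h) = 2 (p(h) = 5/2 - h/(2*h) = 5/2 - 1/2*1 = 5/2 - 1/2 = 2)
41293 - p(B(10)) = 41293 - 1*2 = 41293 - 2 = 41291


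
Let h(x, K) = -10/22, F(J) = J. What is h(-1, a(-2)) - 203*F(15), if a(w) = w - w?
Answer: -33500/11 ≈ -3045.5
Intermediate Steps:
a(w) = 0
h(x, K) = -5/11 (h(x, K) = -10*1/22 = -5/11)
h(-1, a(-2)) - 203*F(15) = -5/11 - 203*15 = -5/11 - 3045 = -33500/11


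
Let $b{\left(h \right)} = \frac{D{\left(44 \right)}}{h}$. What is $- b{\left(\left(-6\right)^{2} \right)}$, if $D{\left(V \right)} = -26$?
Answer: $\frac{13}{18} \approx 0.72222$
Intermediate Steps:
$b{\left(h \right)} = - \frac{26}{h}$
$- b{\left(\left(-6\right)^{2} \right)} = - \frac{-26}{\left(-6\right)^{2}} = - \frac{-26}{36} = \left(-1\right) \left(- \frac{13}{18}\right) = \frac{13}{18}$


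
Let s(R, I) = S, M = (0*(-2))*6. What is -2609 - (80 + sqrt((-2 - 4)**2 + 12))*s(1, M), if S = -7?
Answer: -2049 + 28*sqrt(3) ≈ -2000.5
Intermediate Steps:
M = 0 (M = 0*6 = 0)
s(R, I) = -7
-2609 - (80 + sqrt((-2 - 4)**2 + 12))*s(1, M) = -2609 - (80 + sqrt((-2 - 4)**2 + 12))*(-7) = -2609 - (80 + sqrt((-6)**2 + 12))*(-7) = -2609 - (80 + sqrt(36 + 12))*(-7) = -2609 - (80 + sqrt(48))*(-7) = -2609 - (80 + 4*sqrt(3))*(-7) = -2609 - (-560 - 28*sqrt(3)) = -2609 + (560 + 28*sqrt(3)) = -2049 + 28*sqrt(3)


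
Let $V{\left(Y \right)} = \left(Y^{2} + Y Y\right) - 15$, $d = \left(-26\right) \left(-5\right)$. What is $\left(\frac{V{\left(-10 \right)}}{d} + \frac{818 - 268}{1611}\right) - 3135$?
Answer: $- \frac{131238703}{41886} \approx -3133.2$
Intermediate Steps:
$d = 130$
$V{\left(Y \right)} = -15 + 2 Y^{2}$ ($V{\left(Y \right)} = \left(Y^{2} + Y^{2}\right) - 15 = 2 Y^{2} - 15 = -15 + 2 Y^{2}$)
$\left(\frac{V{\left(-10 \right)}}{d} + \frac{818 - 268}{1611}\right) - 3135 = \left(\frac{-15 + 2 \left(-10\right)^{2}}{130} + \frac{818 - 268}{1611}\right) - 3135 = \left(\left(-15 + 2 \cdot 100\right) \frac{1}{130} + 550 \cdot \frac{1}{1611}\right) - 3135 = \left(\left(-15 + 200\right) \frac{1}{130} + \frac{550}{1611}\right) - 3135 = \left(185 \cdot \frac{1}{130} + \frac{550}{1611}\right) - 3135 = \left(\frac{37}{26} + \frac{550}{1611}\right) - 3135 = \frac{73907}{41886} - 3135 = - \frac{131238703}{41886}$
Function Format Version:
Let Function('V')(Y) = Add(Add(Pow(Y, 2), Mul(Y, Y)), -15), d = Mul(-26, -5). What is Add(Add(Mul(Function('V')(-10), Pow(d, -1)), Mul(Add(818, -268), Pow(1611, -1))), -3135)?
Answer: Rational(-131238703, 41886) ≈ -3133.2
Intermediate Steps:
d = 130
Function('V')(Y) = Add(-15, Mul(2, Pow(Y, 2))) (Function('V')(Y) = Add(Add(Pow(Y, 2), Pow(Y, 2)), -15) = Add(Mul(2, Pow(Y, 2)), -15) = Add(-15, Mul(2, Pow(Y, 2))))
Add(Add(Mul(Function('V')(-10), Pow(d, -1)), Mul(Add(818, -268), Pow(1611, -1))), -3135) = Add(Add(Mul(Add(-15, Mul(2, Pow(-10, 2))), Pow(130, -1)), Mul(Add(818, -268), Pow(1611, -1))), -3135) = Add(Add(Mul(Add(-15, Mul(2, 100)), Rational(1, 130)), Mul(550, Rational(1, 1611))), -3135) = Add(Add(Mul(Add(-15, 200), Rational(1, 130)), Rational(550, 1611)), -3135) = Add(Add(Mul(185, Rational(1, 130)), Rational(550, 1611)), -3135) = Add(Add(Rational(37, 26), Rational(550, 1611)), -3135) = Add(Rational(73907, 41886), -3135) = Rational(-131238703, 41886)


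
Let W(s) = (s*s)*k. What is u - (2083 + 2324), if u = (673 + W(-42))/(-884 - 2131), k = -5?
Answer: -13278958/3015 ≈ -4404.3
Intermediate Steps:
W(s) = -5*s**2 (W(s) = (s*s)*(-5) = s**2*(-5) = -5*s**2)
u = 8147/3015 (u = (673 - 5*(-42)**2)/(-884 - 2131) = (673 - 5*1764)/(-3015) = (673 - 8820)*(-1/3015) = -8147*(-1/3015) = 8147/3015 ≈ 2.7022)
u - (2083 + 2324) = 8147/3015 - (2083 + 2324) = 8147/3015 - 1*4407 = 8147/3015 - 4407 = -13278958/3015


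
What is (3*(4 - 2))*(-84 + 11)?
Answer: -438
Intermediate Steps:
(3*(4 - 2))*(-84 + 11) = (3*2)*(-73) = 6*(-73) = -438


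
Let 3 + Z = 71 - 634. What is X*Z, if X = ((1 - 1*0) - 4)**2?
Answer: -5094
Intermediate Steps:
X = 9 (X = ((1 + 0) - 4)**2 = (1 - 4)**2 = (-3)**2 = 9)
Z = -566 (Z = -3 + (71 - 634) = -3 - 563 = -566)
X*Z = 9*(-566) = -5094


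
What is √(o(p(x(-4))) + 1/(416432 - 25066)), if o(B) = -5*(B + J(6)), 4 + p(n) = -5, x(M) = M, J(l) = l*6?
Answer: I*√20677591312694/391366 ≈ 11.619*I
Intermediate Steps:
J(l) = 6*l
p(n) = -9 (p(n) = -4 - 5 = -9)
o(B) = -180 - 5*B (o(B) = -5*(B + 6*6) = -5*(B + 36) = -5*(36 + B) = -180 - 5*B)
√(o(p(x(-4))) + 1/(416432 - 25066)) = √((-180 - 5*(-9)) + 1/(416432 - 25066)) = √((-180 + 45) + 1/391366) = √(-135 + 1/391366) = √(-52834409/391366) = I*√20677591312694/391366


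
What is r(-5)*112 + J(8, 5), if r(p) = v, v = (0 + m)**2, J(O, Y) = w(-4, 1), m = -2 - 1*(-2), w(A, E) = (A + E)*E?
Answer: -3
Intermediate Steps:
w(A, E) = E*(A + E)
m = 0 (m = -2 + 2 = 0)
J(O, Y) = -3 (J(O, Y) = 1*(-4 + 1) = 1*(-3) = -3)
v = 0 (v = (0 + 0)**2 = 0**2 = 0)
r(p) = 0
r(-5)*112 + J(8, 5) = 0*112 - 3 = 0 - 3 = -3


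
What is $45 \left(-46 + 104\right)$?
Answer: $2610$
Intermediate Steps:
$45 \left(-46 + 104\right) = 45 \cdot 58 = 2610$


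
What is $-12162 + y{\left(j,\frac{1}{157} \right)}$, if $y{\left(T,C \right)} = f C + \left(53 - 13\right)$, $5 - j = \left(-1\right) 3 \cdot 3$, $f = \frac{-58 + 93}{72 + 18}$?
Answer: $- \frac{34256765}{2826} \approx -12122.0$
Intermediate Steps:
$f = \frac{7}{18}$ ($f = \frac{35}{90} = 35 \cdot \frac{1}{90} = \frac{7}{18} \approx 0.38889$)
$j = 14$ ($j = 5 - \left(-1\right) 3 \cdot 3 = 5 - \left(-3\right) 3 = 5 - -9 = 5 + 9 = 14$)
$y{\left(T,C \right)} = 40 + \frac{7 C}{18}$ ($y{\left(T,C \right)} = \frac{7 C}{18} + \left(53 - 13\right) = \frac{7 C}{18} + 40 = 40 + \frac{7 C}{18}$)
$-12162 + y{\left(j,\frac{1}{157} \right)} = -12162 + \left(40 + \frac{7}{18 \cdot 157}\right) = -12162 + \left(40 + \frac{7}{18} \cdot \frac{1}{157}\right) = -12162 + \left(40 + \frac{7}{2826}\right) = -12162 + \frac{113047}{2826} = - \frac{34256765}{2826}$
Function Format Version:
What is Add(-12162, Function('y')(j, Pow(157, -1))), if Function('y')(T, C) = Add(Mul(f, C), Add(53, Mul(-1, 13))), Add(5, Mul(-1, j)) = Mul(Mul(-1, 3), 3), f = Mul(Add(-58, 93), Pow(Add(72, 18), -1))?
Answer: Rational(-34256765, 2826) ≈ -12122.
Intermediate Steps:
f = Rational(7, 18) (f = Mul(35, Pow(90, -1)) = Mul(35, Rational(1, 90)) = Rational(7, 18) ≈ 0.38889)
j = 14 (j = Add(5, Mul(-1, Mul(Mul(-1, 3), 3))) = Add(5, Mul(-1, Mul(-3, 3))) = Add(5, Mul(-1, -9)) = Add(5, 9) = 14)
Function('y')(T, C) = Add(40, Mul(Rational(7, 18), C)) (Function('y')(T, C) = Add(Mul(Rational(7, 18), C), Add(53, Mul(-1, 13))) = Add(Mul(Rational(7, 18), C), Add(53, -13)) = Add(Mul(Rational(7, 18), C), 40) = Add(40, Mul(Rational(7, 18), C)))
Add(-12162, Function('y')(j, Pow(157, -1))) = Add(-12162, Add(40, Mul(Rational(7, 18), Pow(157, -1)))) = Add(-12162, Add(40, Mul(Rational(7, 18), Rational(1, 157)))) = Add(-12162, Add(40, Rational(7, 2826))) = Add(-12162, Rational(113047, 2826)) = Rational(-34256765, 2826)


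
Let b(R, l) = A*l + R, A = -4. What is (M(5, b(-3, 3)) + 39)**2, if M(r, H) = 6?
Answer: 2025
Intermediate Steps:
b(R, l) = R - 4*l (b(R, l) = -4*l + R = R - 4*l)
(M(5, b(-3, 3)) + 39)**2 = (6 + 39)**2 = 45**2 = 2025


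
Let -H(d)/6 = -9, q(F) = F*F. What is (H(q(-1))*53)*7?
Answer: 20034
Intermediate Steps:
q(F) = F²
H(d) = 54 (H(d) = -6*(-9) = 54)
(H(q(-1))*53)*7 = (54*53)*7 = 2862*7 = 20034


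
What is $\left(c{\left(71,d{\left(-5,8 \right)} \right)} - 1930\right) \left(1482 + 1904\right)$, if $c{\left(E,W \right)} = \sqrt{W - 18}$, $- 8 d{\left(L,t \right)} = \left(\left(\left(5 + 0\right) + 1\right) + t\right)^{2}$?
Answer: $-6534980 + 1693 i \sqrt{170} \approx -6.535 \cdot 10^{6} + 22074.0 i$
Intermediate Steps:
$d{\left(L,t \right)} = - \frac{\left(6 + t\right)^{2}}{8}$ ($d{\left(L,t \right)} = - \frac{\left(\left(\left(5 + 0\right) + 1\right) + t\right)^{2}}{8} = - \frac{\left(\left(5 + 1\right) + t\right)^{2}}{8} = - \frac{\left(6 + t\right)^{2}}{8}$)
$c{\left(E,W \right)} = \sqrt{-18 + W}$
$\left(c{\left(71,d{\left(-5,8 \right)} \right)} - 1930\right) \left(1482 + 1904\right) = \left(\sqrt{-18 - \frac{\left(6 + 8\right)^{2}}{8}} - 1930\right) \left(1482 + 1904\right) = \left(\sqrt{-18 - \frac{14^{2}}{8}} - 1930\right) 3386 = \left(\sqrt{-18 - \frac{49}{2}} - 1930\right) 3386 = \left(\sqrt{- \frac{85}{2}} - 1930\right) 3386 = \left(\frac{i \sqrt{170}}{2} - 1930\right) 3386 = \left(-1930 + \frac{i \sqrt{170}}{2}\right) 3386 = -6534980 + 1693 i \sqrt{170}$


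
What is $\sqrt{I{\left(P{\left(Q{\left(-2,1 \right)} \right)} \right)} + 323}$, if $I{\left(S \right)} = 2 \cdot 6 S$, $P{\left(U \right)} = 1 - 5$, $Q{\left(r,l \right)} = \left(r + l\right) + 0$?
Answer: $5 \sqrt{11} \approx 16.583$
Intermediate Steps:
$Q{\left(r,l \right)} = l + r$ ($Q{\left(r,l \right)} = \left(l + r\right) + 0 = l + r$)
$P{\left(U \right)} = -4$ ($P{\left(U \right)} = 1 - 5 = -4$)
$I{\left(S \right)} = 12 S$
$\sqrt{I{\left(P{\left(Q{\left(-2,1 \right)} \right)} \right)} + 323} = \sqrt{12 \left(-4\right) + 323} = \sqrt{-48 + 323} = \sqrt{275} = 5 \sqrt{11}$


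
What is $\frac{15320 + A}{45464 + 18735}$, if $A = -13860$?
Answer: $\frac{1460}{64199} \approx 0.022742$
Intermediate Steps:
$\frac{15320 + A}{45464 + 18735} = \frac{15320 - 13860}{45464 + 18735} = \frac{1460}{64199}$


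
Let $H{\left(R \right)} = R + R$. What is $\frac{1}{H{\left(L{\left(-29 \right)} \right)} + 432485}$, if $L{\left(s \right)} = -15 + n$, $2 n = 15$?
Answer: $\frac{1}{432470} \approx 2.3123 \cdot 10^{-6}$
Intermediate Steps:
$n = \frac{15}{2}$ ($n = \frac{1}{2} \cdot 15 = \frac{15}{2} \approx 7.5$)
$L{\left(s \right)} = - \frac{15}{2}$ ($L{\left(s \right)} = -15 + \frac{15}{2} = - \frac{15}{2}$)
$H{\left(R \right)} = 2 R$
$\frac{1}{H{\left(L{\left(-29 \right)} \right)} + 432485} = \frac{1}{2 \left(- \frac{15}{2}\right) + 432485} = \frac{1}{-15 + 432485} = \frac{1}{432470}$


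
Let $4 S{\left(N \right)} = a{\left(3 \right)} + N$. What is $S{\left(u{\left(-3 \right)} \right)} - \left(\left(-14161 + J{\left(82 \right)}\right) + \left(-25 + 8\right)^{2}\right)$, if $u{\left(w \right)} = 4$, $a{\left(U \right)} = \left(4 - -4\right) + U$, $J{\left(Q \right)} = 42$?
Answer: $\frac{55335}{4} \approx 13834.0$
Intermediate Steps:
$a{\left(U \right)} = 8 + U$ ($a{\left(U \right)} = \left(4 + 4\right) + U = 8 + U$)
$S{\left(N \right)} = \frac{11}{4} + \frac{N}{4}$ ($S{\left(N \right)} = \frac{\left(8 + 3\right) + N}{4} = \frac{11 + N}{4} = \frac{11}{4} + \frac{N}{4}$)
$S{\left(u{\left(-3 \right)} \right)} - \left(\left(-14161 + J{\left(82 \right)}\right) + \left(-25 + 8\right)^{2}\right) = \left(\frac{11}{4} + \frac{1}{4} \cdot 4\right) - \left(\left(-14161 + 42\right) + \left(-25 + 8\right)^{2}\right) = \left(\frac{11}{4} + 1\right) - \left(-14119 + \left(-17\right)^{2}\right) = \frac{15}{4} - \left(-14119 + 289\right) = \frac{15}{4} - -13830 = \frac{15}{4} + 13830 = \frac{55335}{4}$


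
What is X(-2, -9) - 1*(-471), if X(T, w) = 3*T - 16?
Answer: 449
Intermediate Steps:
X(T, w) = -16 + 3*T
X(-2, -9) - 1*(-471) = (-16 + 3*(-2)) - 1*(-471) = (-16 - 6) + 471 = -22 + 471 = 449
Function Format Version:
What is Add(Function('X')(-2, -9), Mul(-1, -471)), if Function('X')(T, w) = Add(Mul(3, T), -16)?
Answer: 449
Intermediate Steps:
Function('X')(T, w) = Add(-16, Mul(3, T))
Add(Function('X')(-2, -9), Mul(-1, -471)) = Add(Add(-16, Mul(3, -2)), Mul(-1, -471)) = Add(Add(-16, -6), 471) = Add(-22, 471) = 449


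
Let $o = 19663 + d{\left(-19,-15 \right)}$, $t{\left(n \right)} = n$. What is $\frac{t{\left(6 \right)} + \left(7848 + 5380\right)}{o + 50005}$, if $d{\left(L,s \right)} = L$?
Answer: $\frac{13234}{69649} \approx 0.19001$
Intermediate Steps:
$o = 19644$ ($o = 19663 - 19 = 19644$)
$\frac{t{\left(6 \right)} + \left(7848 + 5380\right)}{o + 50005} = \frac{6 + \left(7848 + 5380\right)}{19644 + 50005} = \frac{6 + 13228}{69649} = 13234 \cdot \frac{1}{69649} = \frac{13234}{69649}$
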